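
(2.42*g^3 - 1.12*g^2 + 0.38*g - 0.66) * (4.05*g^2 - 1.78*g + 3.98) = 9.801*g^5 - 8.8436*g^4 + 13.1642*g^3 - 7.807*g^2 + 2.6872*g - 2.6268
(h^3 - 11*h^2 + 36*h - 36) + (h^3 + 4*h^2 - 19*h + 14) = 2*h^3 - 7*h^2 + 17*h - 22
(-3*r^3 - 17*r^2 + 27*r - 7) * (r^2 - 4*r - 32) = -3*r^5 - 5*r^4 + 191*r^3 + 429*r^2 - 836*r + 224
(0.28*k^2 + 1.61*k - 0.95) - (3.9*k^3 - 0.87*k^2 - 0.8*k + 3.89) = -3.9*k^3 + 1.15*k^2 + 2.41*k - 4.84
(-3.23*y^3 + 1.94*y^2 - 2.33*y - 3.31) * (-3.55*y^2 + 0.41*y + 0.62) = 11.4665*y^5 - 8.2113*y^4 + 7.0643*y^3 + 11.998*y^2 - 2.8017*y - 2.0522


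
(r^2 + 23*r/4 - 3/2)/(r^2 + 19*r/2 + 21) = (4*r - 1)/(2*(2*r + 7))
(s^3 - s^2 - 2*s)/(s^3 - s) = (s - 2)/(s - 1)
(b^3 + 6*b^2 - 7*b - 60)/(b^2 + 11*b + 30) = (b^2 + b - 12)/(b + 6)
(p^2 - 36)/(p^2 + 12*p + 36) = (p - 6)/(p + 6)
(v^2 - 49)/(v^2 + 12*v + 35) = (v - 7)/(v + 5)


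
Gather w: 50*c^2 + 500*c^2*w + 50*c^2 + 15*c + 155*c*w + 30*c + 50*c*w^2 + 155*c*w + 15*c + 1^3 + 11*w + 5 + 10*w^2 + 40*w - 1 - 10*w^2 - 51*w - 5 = 100*c^2 + 50*c*w^2 + 60*c + w*(500*c^2 + 310*c)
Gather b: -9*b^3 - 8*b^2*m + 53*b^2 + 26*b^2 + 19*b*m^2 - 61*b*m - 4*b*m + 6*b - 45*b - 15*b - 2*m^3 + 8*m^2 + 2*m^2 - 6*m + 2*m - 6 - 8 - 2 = -9*b^3 + b^2*(79 - 8*m) + b*(19*m^2 - 65*m - 54) - 2*m^3 + 10*m^2 - 4*m - 16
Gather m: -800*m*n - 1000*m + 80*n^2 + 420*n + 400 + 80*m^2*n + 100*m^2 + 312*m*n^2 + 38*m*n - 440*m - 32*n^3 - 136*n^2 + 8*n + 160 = m^2*(80*n + 100) + m*(312*n^2 - 762*n - 1440) - 32*n^3 - 56*n^2 + 428*n + 560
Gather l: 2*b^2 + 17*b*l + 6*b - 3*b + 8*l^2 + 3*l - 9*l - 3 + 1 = 2*b^2 + 3*b + 8*l^2 + l*(17*b - 6) - 2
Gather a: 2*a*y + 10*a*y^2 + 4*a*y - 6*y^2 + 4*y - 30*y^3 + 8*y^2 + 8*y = a*(10*y^2 + 6*y) - 30*y^3 + 2*y^2 + 12*y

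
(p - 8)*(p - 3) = p^2 - 11*p + 24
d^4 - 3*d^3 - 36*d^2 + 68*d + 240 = (d - 6)*(d - 4)*(d + 2)*(d + 5)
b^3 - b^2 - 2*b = b*(b - 2)*(b + 1)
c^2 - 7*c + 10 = (c - 5)*(c - 2)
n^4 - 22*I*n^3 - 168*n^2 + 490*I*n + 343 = (n - 7*I)^3*(n - I)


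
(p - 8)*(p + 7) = p^2 - p - 56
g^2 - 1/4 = (g - 1/2)*(g + 1/2)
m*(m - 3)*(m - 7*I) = m^3 - 3*m^2 - 7*I*m^2 + 21*I*m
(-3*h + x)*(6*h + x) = -18*h^2 + 3*h*x + x^2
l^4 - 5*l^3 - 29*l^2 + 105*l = l*(l - 7)*(l - 3)*(l + 5)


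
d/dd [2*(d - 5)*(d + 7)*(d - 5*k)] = 6*d^2 - 20*d*k + 8*d - 20*k - 70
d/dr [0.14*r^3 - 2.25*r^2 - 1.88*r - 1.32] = 0.42*r^2 - 4.5*r - 1.88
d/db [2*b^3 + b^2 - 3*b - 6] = 6*b^2 + 2*b - 3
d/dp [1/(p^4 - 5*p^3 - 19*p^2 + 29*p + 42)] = (-4*p^3 + 15*p^2 + 38*p - 29)/(p^4 - 5*p^3 - 19*p^2 + 29*p + 42)^2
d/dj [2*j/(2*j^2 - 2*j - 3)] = 2*(-2*j^2 - 3)/(4*j^4 - 8*j^3 - 8*j^2 + 12*j + 9)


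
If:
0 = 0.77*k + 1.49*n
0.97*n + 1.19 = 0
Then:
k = 2.37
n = -1.23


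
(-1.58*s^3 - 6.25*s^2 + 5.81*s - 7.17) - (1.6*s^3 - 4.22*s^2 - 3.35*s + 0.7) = -3.18*s^3 - 2.03*s^2 + 9.16*s - 7.87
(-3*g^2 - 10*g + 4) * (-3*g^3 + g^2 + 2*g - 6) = 9*g^5 + 27*g^4 - 28*g^3 + 2*g^2 + 68*g - 24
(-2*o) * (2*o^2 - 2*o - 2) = -4*o^3 + 4*o^2 + 4*o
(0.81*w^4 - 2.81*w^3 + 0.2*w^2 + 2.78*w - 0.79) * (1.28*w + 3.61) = 1.0368*w^5 - 0.6727*w^4 - 9.8881*w^3 + 4.2804*w^2 + 9.0246*w - 2.8519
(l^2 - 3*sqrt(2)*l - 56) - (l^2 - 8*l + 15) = -3*sqrt(2)*l + 8*l - 71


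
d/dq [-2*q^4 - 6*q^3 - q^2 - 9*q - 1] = -8*q^3 - 18*q^2 - 2*q - 9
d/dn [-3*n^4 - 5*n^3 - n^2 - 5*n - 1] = -12*n^3 - 15*n^2 - 2*n - 5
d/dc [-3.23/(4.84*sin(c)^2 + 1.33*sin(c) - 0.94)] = (31.2664*sin(c) + 4.2959)*cos(c)/(4.84*sin(c)^2 + 1.33*sin(c) - 0.94)^2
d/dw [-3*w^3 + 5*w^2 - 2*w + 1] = -9*w^2 + 10*w - 2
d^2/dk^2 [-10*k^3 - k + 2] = -60*k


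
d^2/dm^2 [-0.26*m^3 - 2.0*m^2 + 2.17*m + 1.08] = -1.56*m - 4.0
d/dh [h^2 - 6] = 2*h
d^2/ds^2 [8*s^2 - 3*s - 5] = 16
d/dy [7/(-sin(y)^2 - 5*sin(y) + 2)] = 7*(2*sin(y) + 5)*cos(y)/(sin(y)^2 + 5*sin(y) - 2)^2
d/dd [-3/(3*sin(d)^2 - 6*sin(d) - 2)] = 18*(sin(d) - 1)*cos(d)/(-3*sin(d)^2 + 6*sin(d) + 2)^2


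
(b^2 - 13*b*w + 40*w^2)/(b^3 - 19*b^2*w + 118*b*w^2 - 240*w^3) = 1/(b - 6*w)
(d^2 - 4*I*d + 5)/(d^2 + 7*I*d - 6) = (d - 5*I)/(d + 6*I)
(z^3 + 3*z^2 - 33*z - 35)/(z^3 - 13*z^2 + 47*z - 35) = (z^2 + 8*z + 7)/(z^2 - 8*z + 7)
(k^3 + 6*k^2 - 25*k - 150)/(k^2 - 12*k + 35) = (k^2 + 11*k + 30)/(k - 7)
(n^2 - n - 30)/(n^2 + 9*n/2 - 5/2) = 2*(n - 6)/(2*n - 1)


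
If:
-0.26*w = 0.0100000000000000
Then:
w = -0.04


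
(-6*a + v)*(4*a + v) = -24*a^2 - 2*a*v + v^2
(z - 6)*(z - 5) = z^2 - 11*z + 30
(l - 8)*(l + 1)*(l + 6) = l^3 - l^2 - 50*l - 48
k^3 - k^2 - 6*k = k*(k - 3)*(k + 2)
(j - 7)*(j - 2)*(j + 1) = j^3 - 8*j^2 + 5*j + 14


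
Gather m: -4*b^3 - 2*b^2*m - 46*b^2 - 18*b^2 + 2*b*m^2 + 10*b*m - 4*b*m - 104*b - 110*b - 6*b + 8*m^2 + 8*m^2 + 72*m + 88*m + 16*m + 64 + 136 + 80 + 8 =-4*b^3 - 64*b^2 - 220*b + m^2*(2*b + 16) + m*(-2*b^2 + 6*b + 176) + 288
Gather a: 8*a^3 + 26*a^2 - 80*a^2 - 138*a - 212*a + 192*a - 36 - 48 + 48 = 8*a^3 - 54*a^2 - 158*a - 36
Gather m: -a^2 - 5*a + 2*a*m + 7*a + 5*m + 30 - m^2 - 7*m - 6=-a^2 + 2*a - m^2 + m*(2*a - 2) + 24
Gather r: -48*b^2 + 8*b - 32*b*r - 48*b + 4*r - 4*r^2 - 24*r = -48*b^2 - 40*b - 4*r^2 + r*(-32*b - 20)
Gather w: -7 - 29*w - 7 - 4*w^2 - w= -4*w^2 - 30*w - 14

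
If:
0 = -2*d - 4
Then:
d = -2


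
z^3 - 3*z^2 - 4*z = z*(z - 4)*(z + 1)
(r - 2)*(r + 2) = r^2 - 4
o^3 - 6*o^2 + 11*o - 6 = (o - 3)*(o - 2)*(o - 1)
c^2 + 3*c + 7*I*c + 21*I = (c + 3)*(c + 7*I)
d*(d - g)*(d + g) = d^3 - d*g^2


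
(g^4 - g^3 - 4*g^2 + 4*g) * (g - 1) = g^5 - 2*g^4 - 3*g^3 + 8*g^2 - 4*g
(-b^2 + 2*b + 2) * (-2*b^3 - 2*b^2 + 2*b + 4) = 2*b^5 - 2*b^4 - 10*b^3 - 4*b^2 + 12*b + 8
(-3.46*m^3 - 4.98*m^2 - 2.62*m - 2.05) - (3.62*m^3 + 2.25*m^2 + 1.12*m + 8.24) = -7.08*m^3 - 7.23*m^2 - 3.74*m - 10.29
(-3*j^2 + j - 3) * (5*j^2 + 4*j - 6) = -15*j^4 - 7*j^3 + 7*j^2 - 18*j + 18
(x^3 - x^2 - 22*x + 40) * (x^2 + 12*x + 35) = x^5 + 11*x^4 + x^3 - 259*x^2 - 290*x + 1400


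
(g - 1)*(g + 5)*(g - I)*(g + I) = g^4 + 4*g^3 - 4*g^2 + 4*g - 5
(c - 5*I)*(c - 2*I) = c^2 - 7*I*c - 10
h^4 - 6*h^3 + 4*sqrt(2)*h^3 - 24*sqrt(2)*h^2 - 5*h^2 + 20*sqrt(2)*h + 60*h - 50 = (h - 5)*(h - 1)*(h - sqrt(2))*(h + 5*sqrt(2))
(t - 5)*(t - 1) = t^2 - 6*t + 5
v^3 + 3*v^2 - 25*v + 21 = (v - 3)*(v - 1)*(v + 7)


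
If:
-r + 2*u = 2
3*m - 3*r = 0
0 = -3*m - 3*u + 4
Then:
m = 2/9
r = 2/9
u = 10/9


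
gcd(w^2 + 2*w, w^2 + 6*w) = w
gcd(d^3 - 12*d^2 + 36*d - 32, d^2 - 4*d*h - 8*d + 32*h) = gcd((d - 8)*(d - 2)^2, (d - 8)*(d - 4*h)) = d - 8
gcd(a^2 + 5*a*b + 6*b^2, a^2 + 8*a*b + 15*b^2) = a + 3*b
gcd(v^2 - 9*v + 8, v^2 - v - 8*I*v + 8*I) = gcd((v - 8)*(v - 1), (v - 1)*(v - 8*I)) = v - 1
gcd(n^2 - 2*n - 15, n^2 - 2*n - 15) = n^2 - 2*n - 15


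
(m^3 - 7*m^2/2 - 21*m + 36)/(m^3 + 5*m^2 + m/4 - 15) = 2*(m - 6)/(2*m + 5)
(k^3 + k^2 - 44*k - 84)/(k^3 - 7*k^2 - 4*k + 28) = (k + 6)/(k - 2)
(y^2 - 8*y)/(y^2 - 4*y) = (y - 8)/(y - 4)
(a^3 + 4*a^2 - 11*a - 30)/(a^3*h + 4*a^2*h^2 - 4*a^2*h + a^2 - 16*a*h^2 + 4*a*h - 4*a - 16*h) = (a^3 + 4*a^2 - 11*a - 30)/(a^3*h + 4*a^2*h^2 - 4*a^2*h + a^2 - 16*a*h^2 + 4*a*h - 4*a - 16*h)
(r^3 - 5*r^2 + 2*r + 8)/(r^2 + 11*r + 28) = (r^3 - 5*r^2 + 2*r + 8)/(r^2 + 11*r + 28)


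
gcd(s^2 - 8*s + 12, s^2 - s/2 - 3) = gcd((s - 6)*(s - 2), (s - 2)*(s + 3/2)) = s - 2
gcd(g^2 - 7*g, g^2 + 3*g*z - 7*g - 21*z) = g - 7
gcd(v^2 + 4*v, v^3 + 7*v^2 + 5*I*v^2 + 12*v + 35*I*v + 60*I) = v + 4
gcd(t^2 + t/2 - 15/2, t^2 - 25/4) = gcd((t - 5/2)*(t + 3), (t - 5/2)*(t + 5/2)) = t - 5/2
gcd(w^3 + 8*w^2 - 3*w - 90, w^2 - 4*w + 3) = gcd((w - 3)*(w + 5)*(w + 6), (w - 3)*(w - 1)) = w - 3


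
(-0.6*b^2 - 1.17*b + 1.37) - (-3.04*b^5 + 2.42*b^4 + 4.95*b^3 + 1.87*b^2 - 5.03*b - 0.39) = 3.04*b^5 - 2.42*b^4 - 4.95*b^3 - 2.47*b^2 + 3.86*b + 1.76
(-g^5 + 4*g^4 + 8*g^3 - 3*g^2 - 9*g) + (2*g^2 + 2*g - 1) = -g^5 + 4*g^4 + 8*g^3 - g^2 - 7*g - 1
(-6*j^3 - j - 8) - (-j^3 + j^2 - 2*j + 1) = -5*j^3 - j^2 + j - 9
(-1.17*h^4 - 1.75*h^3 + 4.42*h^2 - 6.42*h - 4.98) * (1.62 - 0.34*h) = 0.3978*h^5 - 1.3004*h^4 - 4.3378*h^3 + 9.3432*h^2 - 8.7072*h - 8.0676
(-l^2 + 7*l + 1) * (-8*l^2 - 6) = 8*l^4 - 56*l^3 - 2*l^2 - 42*l - 6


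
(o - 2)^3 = o^3 - 6*o^2 + 12*o - 8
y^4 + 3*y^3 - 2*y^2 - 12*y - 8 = (y - 2)*(y + 1)*(y + 2)^2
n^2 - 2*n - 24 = (n - 6)*(n + 4)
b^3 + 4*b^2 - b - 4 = (b - 1)*(b + 1)*(b + 4)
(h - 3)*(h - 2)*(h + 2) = h^3 - 3*h^2 - 4*h + 12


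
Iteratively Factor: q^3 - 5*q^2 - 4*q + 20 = (q + 2)*(q^2 - 7*q + 10) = (q - 5)*(q + 2)*(q - 2)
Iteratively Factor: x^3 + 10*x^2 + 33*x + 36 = (x + 4)*(x^2 + 6*x + 9) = (x + 3)*(x + 4)*(x + 3)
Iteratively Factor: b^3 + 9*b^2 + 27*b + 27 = (b + 3)*(b^2 + 6*b + 9) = (b + 3)^2*(b + 3)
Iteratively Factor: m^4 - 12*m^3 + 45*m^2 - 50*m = (m - 5)*(m^3 - 7*m^2 + 10*m) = (m - 5)*(m - 2)*(m^2 - 5*m) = (m - 5)^2*(m - 2)*(m)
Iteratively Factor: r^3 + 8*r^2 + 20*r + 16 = (r + 4)*(r^2 + 4*r + 4) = (r + 2)*(r + 4)*(r + 2)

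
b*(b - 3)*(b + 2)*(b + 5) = b^4 + 4*b^3 - 11*b^2 - 30*b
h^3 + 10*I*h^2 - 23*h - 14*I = (h + I)*(h + 2*I)*(h + 7*I)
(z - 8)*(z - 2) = z^2 - 10*z + 16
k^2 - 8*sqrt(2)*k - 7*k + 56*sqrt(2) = (k - 7)*(k - 8*sqrt(2))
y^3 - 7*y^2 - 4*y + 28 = (y - 7)*(y - 2)*(y + 2)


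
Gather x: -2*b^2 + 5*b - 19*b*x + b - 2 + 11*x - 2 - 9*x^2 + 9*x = -2*b^2 + 6*b - 9*x^2 + x*(20 - 19*b) - 4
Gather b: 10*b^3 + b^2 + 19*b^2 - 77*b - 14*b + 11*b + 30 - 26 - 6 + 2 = 10*b^3 + 20*b^2 - 80*b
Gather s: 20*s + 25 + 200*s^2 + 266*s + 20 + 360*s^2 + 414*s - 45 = 560*s^2 + 700*s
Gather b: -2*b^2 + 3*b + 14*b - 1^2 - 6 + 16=-2*b^2 + 17*b + 9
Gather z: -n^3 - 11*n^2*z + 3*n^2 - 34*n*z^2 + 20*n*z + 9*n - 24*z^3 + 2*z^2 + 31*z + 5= -n^3 + 3*n^2 + 9*n - 24*z^3 + z^2*(2 - 34*n) + z*(-11*n^2 + 20*n + 31) + 5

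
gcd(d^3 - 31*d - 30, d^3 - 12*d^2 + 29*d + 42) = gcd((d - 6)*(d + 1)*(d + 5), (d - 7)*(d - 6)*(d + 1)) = d^2 - 5*d - 6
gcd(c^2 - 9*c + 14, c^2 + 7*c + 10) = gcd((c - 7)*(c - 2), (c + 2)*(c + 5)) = 1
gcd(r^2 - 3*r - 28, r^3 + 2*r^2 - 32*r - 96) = r + 4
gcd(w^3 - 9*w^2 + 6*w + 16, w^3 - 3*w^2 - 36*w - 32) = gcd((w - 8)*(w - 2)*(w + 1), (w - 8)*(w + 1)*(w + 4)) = w^2 - 7*w - 8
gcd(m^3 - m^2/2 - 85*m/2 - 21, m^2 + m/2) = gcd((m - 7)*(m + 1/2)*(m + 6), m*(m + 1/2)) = m + 1/2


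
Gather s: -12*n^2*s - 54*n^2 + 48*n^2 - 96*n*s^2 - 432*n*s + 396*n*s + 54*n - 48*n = -6*n^2 - 96*n*s^2 + 6*n + s*(-12*n^2 - 36*n)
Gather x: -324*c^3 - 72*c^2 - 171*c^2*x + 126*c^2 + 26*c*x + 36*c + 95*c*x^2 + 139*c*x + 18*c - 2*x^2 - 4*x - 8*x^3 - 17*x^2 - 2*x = -324*c^3 + 54*c^2 + 54*c - 8*x^3 + x^2*(95*c - 19) + x*(-171*c^2 + 165*c - 6)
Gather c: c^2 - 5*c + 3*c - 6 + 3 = c^2 - 2*c - 3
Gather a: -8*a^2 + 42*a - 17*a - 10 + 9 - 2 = -8*a^2 + 25*a - 3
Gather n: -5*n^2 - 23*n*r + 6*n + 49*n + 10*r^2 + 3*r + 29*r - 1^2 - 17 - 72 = -5*n^2 + n*(55 - 23*r) + 10*r^2 + 32*r - 90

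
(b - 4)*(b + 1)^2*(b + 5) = b^4 + 3*b^3 - 17*b^2 - 39*b - 20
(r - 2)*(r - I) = r^2 - 2*r - I*r + 2*I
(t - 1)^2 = t^2 - 2*t + 1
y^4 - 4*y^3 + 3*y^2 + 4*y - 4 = (y - 2)^2*(y - 1)*(y + 1)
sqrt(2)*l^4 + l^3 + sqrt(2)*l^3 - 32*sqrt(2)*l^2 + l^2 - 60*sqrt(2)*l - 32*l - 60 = (l - 6)*(l + 2)*(l + 5)*(sqrt(2)*l + 1)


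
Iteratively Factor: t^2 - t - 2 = (t - 2)*(t + 1)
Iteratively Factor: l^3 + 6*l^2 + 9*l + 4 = (l + 4)*(l^2 + 2*l + 1) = (l + 1)*(l + 4)*(l + 1)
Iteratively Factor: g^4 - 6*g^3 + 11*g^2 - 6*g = (g - 3)*(g^3 - 3*g^2 + 2*g) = (g - 3)*(g - 1)*(g^2 - 2*g) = (g - 3)*(g - 2)*(g - 1)*(g)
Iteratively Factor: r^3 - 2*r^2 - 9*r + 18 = (r - 3)*(r^2 + r - 6) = (r - 3)*(r - 2)*(r + 3)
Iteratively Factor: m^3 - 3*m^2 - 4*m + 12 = (m - 3)*(m^2 - 4) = (m - 3)*(m - 2)*(m + 2)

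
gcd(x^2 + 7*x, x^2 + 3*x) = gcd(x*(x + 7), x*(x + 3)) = x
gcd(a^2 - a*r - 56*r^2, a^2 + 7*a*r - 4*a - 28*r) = a + 7*r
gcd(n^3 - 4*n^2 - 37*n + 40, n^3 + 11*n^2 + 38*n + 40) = n + 5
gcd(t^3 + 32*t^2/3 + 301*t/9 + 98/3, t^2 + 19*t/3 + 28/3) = t + 7/3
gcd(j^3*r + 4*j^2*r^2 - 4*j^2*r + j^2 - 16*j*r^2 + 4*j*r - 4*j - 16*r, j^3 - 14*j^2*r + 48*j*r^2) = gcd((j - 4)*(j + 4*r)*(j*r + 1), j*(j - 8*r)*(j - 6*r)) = 1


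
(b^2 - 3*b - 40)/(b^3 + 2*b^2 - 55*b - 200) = 1/(b + 5)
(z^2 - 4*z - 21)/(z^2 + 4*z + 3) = (z - 7)/(z + 1)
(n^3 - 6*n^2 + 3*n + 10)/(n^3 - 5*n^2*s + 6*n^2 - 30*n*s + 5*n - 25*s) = (-n^2 + 7*n - 10)/(-n^2 + 5*n*s - 5*n + 25*s)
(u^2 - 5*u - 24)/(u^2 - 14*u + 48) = (u + 3)/(u - 6)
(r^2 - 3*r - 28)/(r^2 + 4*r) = (r - 7)/r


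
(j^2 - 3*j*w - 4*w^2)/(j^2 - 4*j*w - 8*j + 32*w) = (j + w)/(j - 8)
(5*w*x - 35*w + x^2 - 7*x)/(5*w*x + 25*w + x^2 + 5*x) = (x - 7)/(x + 5)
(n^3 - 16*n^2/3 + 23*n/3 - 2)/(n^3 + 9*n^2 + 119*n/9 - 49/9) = 3*(n^2 - 5*n + 6)/(3*n^2 + 28*n + 49)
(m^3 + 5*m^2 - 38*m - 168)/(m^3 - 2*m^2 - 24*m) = (m + 7)/m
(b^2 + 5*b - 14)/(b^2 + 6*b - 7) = (b - 2)/(b - 1)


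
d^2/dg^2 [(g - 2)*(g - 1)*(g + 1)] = 6*g - 4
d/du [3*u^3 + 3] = 9*u^2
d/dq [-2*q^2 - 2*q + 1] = -4*q - 2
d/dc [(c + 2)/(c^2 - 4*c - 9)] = (c^2 - 4*c - 2*(c - 2)*(c + 2) - 9)/(-c^2 + 4*c + 9)^2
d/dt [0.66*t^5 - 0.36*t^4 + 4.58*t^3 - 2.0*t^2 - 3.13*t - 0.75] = 3.3*t^4 - 1.44*t^3 + 13.74*t^2 - 4.0*t - 3.13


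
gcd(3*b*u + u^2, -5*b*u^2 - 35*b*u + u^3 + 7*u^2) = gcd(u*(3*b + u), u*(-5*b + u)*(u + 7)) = u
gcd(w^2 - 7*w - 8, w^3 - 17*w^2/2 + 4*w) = w - 8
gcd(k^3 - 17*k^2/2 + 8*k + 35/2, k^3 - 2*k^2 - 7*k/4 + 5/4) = k^2 - 3*k/2 - 5/2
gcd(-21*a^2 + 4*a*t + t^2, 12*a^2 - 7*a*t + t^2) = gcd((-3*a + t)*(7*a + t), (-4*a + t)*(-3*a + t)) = -3*a + t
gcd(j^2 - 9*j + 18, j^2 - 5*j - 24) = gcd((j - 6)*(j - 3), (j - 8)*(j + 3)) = 1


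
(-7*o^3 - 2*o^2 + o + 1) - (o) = -7*o^3 - 2*o^2 + 1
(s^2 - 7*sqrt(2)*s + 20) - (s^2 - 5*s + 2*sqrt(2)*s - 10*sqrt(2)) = -9*sqrt(2)*s + 5*s + 10*sqrt(2) + 20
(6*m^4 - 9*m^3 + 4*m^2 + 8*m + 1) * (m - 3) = 6*m^5 - 27*m^4 + 31*m^3 - 4*m^2 - 23*m - 3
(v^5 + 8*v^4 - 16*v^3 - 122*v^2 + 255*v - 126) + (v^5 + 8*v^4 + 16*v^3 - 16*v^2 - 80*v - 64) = 2*v^5 + 16*v^4 - 138*v^2 + 175*v - 190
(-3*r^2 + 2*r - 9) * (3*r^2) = -9*r^4 + 6*r^3 - 27*r^2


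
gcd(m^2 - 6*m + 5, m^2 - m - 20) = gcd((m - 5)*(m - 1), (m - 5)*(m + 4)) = m - 5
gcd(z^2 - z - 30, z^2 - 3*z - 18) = z - 6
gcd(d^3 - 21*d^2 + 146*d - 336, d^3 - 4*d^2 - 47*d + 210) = d - 6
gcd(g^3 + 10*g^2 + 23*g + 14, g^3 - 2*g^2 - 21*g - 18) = g + 1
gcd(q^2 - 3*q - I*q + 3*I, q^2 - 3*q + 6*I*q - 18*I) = q - 3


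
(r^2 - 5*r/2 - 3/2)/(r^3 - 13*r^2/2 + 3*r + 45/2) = (2*r + 1)/(2*r^2 - 7*r - 15)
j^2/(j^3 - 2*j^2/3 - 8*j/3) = 3*j/(3*j^2 - 2*j - 8)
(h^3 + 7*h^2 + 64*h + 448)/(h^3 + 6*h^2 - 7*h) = (h^2 + 64)/(h*(h - 1))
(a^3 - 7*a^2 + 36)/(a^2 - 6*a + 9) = (a^2 - 4*a - 12)/(a - 3)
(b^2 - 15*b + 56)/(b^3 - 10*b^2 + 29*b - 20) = (b^2 - 15*b + 56)/(b^3 - 10*b^2 + 29*b - 20)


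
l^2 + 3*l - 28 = (l - 4)*(l + 7)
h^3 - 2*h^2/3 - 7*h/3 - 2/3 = (h - 2)*(h + 1/3)*(h + 1)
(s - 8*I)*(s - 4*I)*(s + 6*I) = s^3 - 6*I*s^2 + 40*s - 192*I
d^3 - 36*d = d*(d - 6)*(d + 6)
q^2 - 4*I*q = q*(q - 4*I)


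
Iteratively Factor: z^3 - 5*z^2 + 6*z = (z - 3)*(z^2 - 2*z) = z*(z - 3)*(z - 2)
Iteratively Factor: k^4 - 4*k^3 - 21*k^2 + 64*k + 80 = (k + 4)*(k^3 - 8*k^2 + 11*k + 20) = (k + 1)*(k + 4)*(k^2 - 9*k + 20) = (k - 4)*(k + 1)*(k + 4)*(k - 5)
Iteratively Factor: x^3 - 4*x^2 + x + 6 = (x - 3)*(x^2 - x - 2) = (x - 3)*(x - 2)*(x + 1)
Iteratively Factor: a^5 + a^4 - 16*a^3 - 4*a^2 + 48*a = (a + 4)*(a^4 - 3*a^3 - 4*a^2 + 12*a) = (a - 2)*(a + 4)*(a^3 - a^2 - 6*a) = a*(a - 2)*(a + 4)*(a^2 - a - 6) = a*(a - 3)*(a - 2)*(a + 4)*(a + 2)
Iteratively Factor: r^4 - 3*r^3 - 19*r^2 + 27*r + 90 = (r + 3)*(r^3 - 6*r^2 - r + 30) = (r + 2)*(r + 3)*(r^2 - 8*r + 15) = (r - 3)*(r + 2)*(r + 3)*(r - 5)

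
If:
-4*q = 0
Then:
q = 0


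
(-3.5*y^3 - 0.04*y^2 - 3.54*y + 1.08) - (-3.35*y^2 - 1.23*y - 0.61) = -3.5*y^3 + 3.31*y^2 - 2.31*y + 1.69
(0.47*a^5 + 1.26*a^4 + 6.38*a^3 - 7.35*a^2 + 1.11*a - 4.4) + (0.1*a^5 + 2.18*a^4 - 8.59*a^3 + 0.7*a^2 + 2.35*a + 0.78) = 0.57*a^5 + 3.44*a^4 - 2.21*a^3 - 6.65*a^2 + 3.46*a - 3.62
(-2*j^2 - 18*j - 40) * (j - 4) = -2*j^3 - 10*j^2 + 32*j + 160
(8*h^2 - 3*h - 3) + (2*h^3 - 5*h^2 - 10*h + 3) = 2*h^3 + 3*h^2 - 13*h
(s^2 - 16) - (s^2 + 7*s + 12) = -7*s - 28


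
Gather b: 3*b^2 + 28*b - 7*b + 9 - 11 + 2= 3*b^2 + 21*b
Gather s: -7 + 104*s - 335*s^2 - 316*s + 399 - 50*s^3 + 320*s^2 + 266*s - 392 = -50*s^3 - 15*s^2 + 54*s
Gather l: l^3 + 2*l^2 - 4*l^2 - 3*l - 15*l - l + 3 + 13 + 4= l^3 - 2*l^2 - 19*l + 20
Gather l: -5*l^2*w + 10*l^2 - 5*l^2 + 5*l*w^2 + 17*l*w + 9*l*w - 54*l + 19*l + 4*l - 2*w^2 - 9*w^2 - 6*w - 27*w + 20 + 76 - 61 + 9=l^2*(5 - 5*w) + l*(5*w^2 + 26*w - 31) - 11*w^2 - 33*w + 44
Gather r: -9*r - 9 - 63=-9*r - 72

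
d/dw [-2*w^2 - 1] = -4*w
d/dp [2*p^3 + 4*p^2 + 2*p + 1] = 6*p^2 + 8*p + 2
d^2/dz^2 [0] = 0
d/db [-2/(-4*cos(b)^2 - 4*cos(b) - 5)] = 8*(sin(b) + sin(2*b))/(4*cos(b) + 2*cos(2*b) + 7)^2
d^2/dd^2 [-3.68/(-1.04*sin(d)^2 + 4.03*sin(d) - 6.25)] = (-15.921152*sin(d)^4 + 46.270848*sin(d)^3 + 59.795216*sin(d)^2 - 185.231696*sin(d) + 71.693024)/(1.04*sin(d)^2 - 4.03*sin(d) + 6.25)^3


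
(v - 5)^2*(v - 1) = v^3 - 11*v^2 + 35*v - 25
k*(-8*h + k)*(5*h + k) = -40*h^2*k - 3*h*k^2 + k^3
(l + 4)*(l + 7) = l^2 + 11*l + 28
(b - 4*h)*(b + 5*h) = b^2 + b*h - 20*h^2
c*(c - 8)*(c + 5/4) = c^3 - 27*c^2/4 - 10*c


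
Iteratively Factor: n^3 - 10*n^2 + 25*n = (n - 5)*(n^2 - 5*n) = n*(n - 5)*(n - 5)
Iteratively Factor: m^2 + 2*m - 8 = (m + 4)*(m - 2)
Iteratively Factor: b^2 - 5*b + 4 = (b - 1)*(b - 4)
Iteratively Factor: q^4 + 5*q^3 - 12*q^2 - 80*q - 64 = (q + 4)*(q^3 + q^2 - 16*q - 16) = (q - 4)*(q + 4)*(q^2 + 5*q + 4) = (q - 4)*(q + 4)^2*(q + 1)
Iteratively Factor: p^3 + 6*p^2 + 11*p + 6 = (p + 2)*(p^2 + 4*p + 3) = (p + 2)*(p + 3)*(p + 1)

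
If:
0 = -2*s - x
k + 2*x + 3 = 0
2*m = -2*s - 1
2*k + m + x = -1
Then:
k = 7/5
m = -8/5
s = 11/10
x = -11/5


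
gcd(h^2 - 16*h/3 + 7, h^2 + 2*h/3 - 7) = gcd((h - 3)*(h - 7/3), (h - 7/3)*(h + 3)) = h - 7/3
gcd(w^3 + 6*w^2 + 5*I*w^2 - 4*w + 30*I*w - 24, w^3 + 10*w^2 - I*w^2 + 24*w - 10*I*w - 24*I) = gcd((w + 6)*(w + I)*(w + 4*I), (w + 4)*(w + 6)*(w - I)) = w + 6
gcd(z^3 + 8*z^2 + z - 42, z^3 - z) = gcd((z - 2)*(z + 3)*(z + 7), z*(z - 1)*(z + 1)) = 1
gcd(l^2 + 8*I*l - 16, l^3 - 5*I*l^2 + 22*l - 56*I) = l + 4*I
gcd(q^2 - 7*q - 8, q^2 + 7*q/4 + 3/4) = q + 1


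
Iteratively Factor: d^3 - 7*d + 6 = (d + 3)*(d^2 - 3*d + 2) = (d - 1)*(d + 3)*(d - 2)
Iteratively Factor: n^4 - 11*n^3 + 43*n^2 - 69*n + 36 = (n - 3)*(n^3 - 8*n^2 + 19*n - 12) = (n - 3)^2*(n^2 - 5*n + 4) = (n - 4)*(n - 3)^2*(n - 1)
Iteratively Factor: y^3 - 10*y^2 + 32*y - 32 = (y - 4)*(y^2 - 6*y + 8) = (y - 4)*(y - 2)*(y - 4)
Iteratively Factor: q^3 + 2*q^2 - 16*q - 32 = (q + 4)*(q^2 - 2*q - 8) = (q + 2)*(q + 4)*(q - 4)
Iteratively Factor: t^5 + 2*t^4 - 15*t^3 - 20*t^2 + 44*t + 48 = (t - 2)*(t^4 + 4*t^3 - 7*t^2 - 34*t - 24) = (t - 3)*(t - 2)*(t^3 + 7*t^2 + 14*t + 8) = (t - 3)*(t - 2)*(t + 1)*(t^2 + 6*t + 8) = (t - 3)*(t - 2)*(t + 1)*(t + 2)*(t + 4)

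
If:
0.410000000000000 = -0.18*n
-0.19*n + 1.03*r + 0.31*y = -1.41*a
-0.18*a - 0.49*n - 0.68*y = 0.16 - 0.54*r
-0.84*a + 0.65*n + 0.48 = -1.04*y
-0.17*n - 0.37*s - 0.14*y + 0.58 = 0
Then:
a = -0.05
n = -2.28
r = -0.63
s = 2.27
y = 0.92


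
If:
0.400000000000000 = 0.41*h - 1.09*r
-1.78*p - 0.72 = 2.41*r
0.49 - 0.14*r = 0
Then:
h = 10.28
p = -5.14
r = 3.50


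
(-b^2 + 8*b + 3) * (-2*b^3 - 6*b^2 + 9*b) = 2*b^5 - 10*b^4 - 63*b^3 + 54*b^2 + 27*b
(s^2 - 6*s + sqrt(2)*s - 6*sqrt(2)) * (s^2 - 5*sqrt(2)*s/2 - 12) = s^4 - 6*s^3 - 3*sqrt(2)*s^3/2 - 17*s^2 + 9*sqrt(2)*s^2 - 12*sqrt(2)*s + 102*s + 72*sqrt(2)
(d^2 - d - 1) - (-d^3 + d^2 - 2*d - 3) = d^3 + d + 2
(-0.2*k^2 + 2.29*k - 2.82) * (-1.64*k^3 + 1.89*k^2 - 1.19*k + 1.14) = 0.328*k^5 - 4.1336*k^4 + 9.1909*k^3 - 8.2829*k^2 + 5.9664*k - 3.2148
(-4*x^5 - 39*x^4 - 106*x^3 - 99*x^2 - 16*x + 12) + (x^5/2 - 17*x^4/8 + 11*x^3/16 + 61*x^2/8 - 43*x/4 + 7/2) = -7*x^5/2 - 329*x^4/8 - 1685*x^3/16 - 731*x^2/8 - 107*x/4 + 31/2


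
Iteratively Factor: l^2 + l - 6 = (l + 3)*(l - 2)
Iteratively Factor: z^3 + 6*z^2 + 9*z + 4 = (z + 1)*(z^2 + 5*z + 4) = (z + 1)^2*(z + 4)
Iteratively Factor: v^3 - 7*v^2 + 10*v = (v - 5)*(v^2 - 2*v) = (v - 5)*(v - 2)*(v)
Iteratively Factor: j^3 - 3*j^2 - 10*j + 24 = (j - 4)*(j^2 + j - 6) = (j - 4)*(j + 3)*(j - 2)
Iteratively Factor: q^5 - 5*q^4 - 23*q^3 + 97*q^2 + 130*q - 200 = (q - 5)*(q^4 - 23*q^2 - 18*q + 40) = (q - 5)^2*(q^3 + 5*q^2 + 2*q - 8) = (q - 5)^2*(q + 4)*(q^2 + q - 2) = (q - 5)^2*(q - 1)*(q + 4)*(q + 2)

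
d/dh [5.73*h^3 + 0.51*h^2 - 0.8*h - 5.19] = 17.19*h^2 + 1.02*h - 0.8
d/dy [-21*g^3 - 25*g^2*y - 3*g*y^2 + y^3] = -25*g^2 - 6*g*y + 3*y^2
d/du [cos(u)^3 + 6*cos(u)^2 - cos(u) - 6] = (-3*cos(u)^2 - 12*cos(u) + 1)*sin(u)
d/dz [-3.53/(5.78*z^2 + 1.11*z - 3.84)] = (40.8068*z + 3.9183)/(5.78*z^2 + 1.11*z - 3.84)^2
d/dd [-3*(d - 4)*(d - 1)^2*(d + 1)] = -12*d^3 + 45*d^2 - 18*d - 15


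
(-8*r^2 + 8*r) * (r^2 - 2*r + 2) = -8*r^4 + 24*r^3 - 32*r^2 + 16*r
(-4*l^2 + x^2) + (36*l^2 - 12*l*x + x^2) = 32*l^2 - 12*l*x + 2*x^2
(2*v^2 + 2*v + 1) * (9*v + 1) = 18*v^3 + 20*v^2 + 11*v + 1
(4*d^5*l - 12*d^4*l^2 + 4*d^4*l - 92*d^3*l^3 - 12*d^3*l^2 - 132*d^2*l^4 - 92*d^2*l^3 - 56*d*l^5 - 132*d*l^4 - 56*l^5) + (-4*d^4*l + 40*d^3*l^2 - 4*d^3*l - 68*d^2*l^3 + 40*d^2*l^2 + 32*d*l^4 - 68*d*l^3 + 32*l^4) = 4*d^5*l - 12*d^4*l^2 - 92*d^3*l^3 + 28*d^3*l^2 - 4*d^3*l - 132*d^2*l^4 - 160*d^2*l^3 + 40*d^2*l^2 - 56*d*l^5 - 100*d*l^4 - 68*d*l^3 - 56*l^5 + 32*l^4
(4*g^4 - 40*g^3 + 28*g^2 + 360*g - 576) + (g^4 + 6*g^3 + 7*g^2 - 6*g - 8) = 5*g^4 - 34*g^3 + 35*g^2 + 354*g - 584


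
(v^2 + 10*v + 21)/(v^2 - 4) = (v^2 + 10*v + 21)/(v^2 - 4)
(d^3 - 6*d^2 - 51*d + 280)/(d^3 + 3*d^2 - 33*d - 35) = (d - 8)/(d + 1)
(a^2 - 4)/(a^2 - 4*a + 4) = (a + 2)/(a - 2)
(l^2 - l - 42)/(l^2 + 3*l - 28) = (l^2 - l - 42)/(l^2 + 3*l - 28)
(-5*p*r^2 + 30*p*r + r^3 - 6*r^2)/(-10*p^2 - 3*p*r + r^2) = r*(r - 6)/(2*p + r)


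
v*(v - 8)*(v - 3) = v^3 - 11*v^2 + 24*v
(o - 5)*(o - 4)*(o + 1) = o^3 - 8*o^2 + 11*o + 20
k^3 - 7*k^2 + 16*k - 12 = (k - 3)*(k - 2)^2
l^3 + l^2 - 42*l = l*(l - 6)*(l + 7)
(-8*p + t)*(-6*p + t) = 48*p^2 - 14*p*t + t^2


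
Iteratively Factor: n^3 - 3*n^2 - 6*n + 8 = (n - 4)*(n^2 + n - 2) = (n - 4)*(n + 2)*(n - 1)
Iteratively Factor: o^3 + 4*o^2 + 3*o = (o)*(o^2 + 4*o + 3) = o*(o + 3)*(o + 1)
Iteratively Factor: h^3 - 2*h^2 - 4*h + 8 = (h - 2)*(h^2 - 4) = (h - 2)^2*(h + 2)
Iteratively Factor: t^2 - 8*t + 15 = (t - 5)*(t - 3)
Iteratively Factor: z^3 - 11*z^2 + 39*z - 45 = (z - 3)*(z^2 - 8*z + 15) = (z - 5)*(z - 3)*(z - 3)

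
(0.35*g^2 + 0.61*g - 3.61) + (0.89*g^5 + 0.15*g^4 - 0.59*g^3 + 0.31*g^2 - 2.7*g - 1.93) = 0.89*g^5 + 0.15*g^4 - 0.59*g^3 + 0.66*g^2 - 2.09*g - 5.54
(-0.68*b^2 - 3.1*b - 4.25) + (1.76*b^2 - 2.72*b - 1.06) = 1.08*b^2 - 5.82*b - 5.31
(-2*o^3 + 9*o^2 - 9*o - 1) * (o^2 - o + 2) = -2*o^5 + 11*o^4 - 22*o^3 + 26*o^2 - 17*o - 2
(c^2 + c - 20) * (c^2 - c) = c^4 - 21*c^2 + 20*c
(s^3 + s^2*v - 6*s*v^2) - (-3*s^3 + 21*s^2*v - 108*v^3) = 4*s^3 - 20*s^2*v - 6*s*v^2 + 108*v^3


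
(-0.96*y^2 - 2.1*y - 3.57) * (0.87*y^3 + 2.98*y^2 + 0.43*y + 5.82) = -0.8352*y^5 - 4.6878*y^4 - 9.7767*y^3 - 17.1288*y^2 - 13.7571*y - 20.7774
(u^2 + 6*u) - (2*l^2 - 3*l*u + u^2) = -2*l^2 + 3*l*u + 6*u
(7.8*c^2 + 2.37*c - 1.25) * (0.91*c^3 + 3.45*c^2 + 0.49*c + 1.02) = 7.098*c^5 + 29.0667*c^4 + 10.861*c^3 + 4.8048*c^2 + 1.8049*c - 1.275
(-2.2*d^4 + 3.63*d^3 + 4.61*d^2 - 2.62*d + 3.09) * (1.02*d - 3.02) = -2.244*d^5 + 10.3466*d^4 - 6.2604*d^3 - 16.5946*d^2 + 11.0642*d - 9.3318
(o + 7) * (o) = o^2 + 7*o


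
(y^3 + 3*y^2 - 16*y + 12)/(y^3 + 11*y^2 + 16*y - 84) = (y - 1)/(y + 7)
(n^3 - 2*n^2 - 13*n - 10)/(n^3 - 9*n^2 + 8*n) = (n^3 - 2*n^2 - 13*n - 10)/(n*(n^2 - 9*n + 8))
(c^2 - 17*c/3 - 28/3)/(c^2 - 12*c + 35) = (c + 4/3)/(c - 5)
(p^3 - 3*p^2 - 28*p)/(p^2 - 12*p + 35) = p*(p + 4)/(p - 5)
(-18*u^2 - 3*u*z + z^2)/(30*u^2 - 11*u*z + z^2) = (3*u + z)/(-5*u + z)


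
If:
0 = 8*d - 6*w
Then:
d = 3*w/4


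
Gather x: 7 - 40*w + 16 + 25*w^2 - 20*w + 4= 25*w^2 - 60*w + 27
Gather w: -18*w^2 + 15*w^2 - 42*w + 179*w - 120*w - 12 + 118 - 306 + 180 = -3*w^2 + 17*w - 20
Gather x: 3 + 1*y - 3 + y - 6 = 2*y - 6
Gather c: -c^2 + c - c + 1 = 1 - c^2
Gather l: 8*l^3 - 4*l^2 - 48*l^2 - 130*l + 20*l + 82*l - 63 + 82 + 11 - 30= 8*l^3 - 52*l^2 - 28*l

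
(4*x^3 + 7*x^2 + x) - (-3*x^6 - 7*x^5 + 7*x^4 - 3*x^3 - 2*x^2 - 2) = 3*x^6 + 7*x^5 - 7*x^4 + 7*x^3 + 9*x^2 + x + 2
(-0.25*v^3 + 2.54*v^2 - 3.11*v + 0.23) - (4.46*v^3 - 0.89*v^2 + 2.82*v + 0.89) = -4.71*v^3 + 3.43*v^2 - 5.93*v - 0.66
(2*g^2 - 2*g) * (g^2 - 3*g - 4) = 2*g^4 - 8*g^3 - 2*g^2 + 8*g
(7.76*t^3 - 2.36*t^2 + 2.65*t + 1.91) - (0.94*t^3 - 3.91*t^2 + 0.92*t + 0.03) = 6.82*t^3 + 1.55*t^2 + 1.73*t + 1.88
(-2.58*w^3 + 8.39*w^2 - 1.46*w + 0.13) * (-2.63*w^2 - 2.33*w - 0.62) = 6.7854*w^5 - 16.0543*w^4 - 14.1093*w^3 - 2.1419*w^2 + 0.6023*w - 0.0806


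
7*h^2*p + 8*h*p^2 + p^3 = p*(h + p)*(7*h + p)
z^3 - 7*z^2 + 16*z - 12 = (z - 3)*(z - 2)^2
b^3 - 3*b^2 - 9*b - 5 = (b - 5)*(b + 1)^2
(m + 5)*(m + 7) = m^2 + 12*m + 35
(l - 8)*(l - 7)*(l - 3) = l^3 - 18*l^2 + 101*l - 168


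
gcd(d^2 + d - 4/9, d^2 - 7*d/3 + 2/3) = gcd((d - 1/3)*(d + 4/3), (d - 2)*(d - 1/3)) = d - 1/3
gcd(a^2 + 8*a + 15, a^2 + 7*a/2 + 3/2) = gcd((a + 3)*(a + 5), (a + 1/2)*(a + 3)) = a + 3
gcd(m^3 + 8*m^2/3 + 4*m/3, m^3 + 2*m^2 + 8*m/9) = m^2 + 2*m/3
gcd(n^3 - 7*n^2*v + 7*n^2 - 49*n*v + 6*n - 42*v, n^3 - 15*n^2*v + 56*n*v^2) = -n + 7*v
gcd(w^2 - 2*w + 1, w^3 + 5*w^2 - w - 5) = w - 1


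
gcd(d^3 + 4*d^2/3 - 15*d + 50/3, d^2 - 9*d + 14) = d - 2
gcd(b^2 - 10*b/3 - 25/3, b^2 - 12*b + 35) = b - 5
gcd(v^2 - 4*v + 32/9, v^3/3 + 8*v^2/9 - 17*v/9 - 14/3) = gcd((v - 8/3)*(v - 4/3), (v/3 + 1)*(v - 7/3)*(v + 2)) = 1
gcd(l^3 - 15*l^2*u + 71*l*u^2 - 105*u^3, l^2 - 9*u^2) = -l + 3*u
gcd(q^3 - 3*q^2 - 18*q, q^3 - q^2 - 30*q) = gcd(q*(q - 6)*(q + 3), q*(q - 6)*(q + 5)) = q^2 - 6*q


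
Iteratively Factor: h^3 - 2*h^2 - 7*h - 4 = (h + 1)*(h^2 - 3*h - 4) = (h + 1)^2*(h - 4)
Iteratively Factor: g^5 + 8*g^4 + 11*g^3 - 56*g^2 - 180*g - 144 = (g + 2)*(g^4 + 6*g^3 - g^2 - 54*g - 72) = (g + 2)*(g + 3)*(g^3 + 3*g^2 - 10*g - 24) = (g - 3)*(g + 2)*(g + 3)*(g^2 + 6*g + 8) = (g - 3)*(g + 2)*(g + 3)*(g + 4)*(g + 2)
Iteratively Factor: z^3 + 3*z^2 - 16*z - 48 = (z + 3)*(z^2 - 16) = (z + 3)*(z + 4)*(z - 4)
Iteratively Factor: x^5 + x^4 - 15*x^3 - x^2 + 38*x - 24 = (x - 1)*(x^4 + 2*x^3 - 13*x^2 - 14*x + 24) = (x - 1)*(x + 4)*(x^3 - 2*x^2 - 5*x + 6) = (x - 3)*(x - 1)*(x + 4)*(x^2 + x - 2) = (x - 3)*(x - 1)^2*(x + 4)*(x + 2)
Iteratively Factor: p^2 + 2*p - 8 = (p + 4)*(p - 2)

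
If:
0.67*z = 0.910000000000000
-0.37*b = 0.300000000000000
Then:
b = -0.81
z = 1.36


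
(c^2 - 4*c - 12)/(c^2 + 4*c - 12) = (c^2 - 4*c - 12)/(c^2 + 4*c - 12)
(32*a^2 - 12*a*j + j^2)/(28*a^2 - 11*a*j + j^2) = (8*a - j)/(7*a - j)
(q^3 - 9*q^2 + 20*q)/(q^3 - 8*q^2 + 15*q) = (q - 4)/(q - 3)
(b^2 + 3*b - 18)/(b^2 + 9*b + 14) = (b^2 + 3*b - 18)/(b^2 + 9*b + 14)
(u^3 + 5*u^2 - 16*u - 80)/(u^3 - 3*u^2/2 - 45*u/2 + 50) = 2*(u + 4)/(2*u - 5)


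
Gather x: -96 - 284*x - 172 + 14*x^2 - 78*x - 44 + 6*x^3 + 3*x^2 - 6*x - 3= 6*x^3 + 17*x^2 - 368*x - 315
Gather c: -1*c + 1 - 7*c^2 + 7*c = -7*c^2 + 6*c + 1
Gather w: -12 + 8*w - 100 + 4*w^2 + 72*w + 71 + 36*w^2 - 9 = 40*w^2 + 80*w - 50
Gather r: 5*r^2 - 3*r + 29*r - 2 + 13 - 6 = 5*r^2 + 26*r + 5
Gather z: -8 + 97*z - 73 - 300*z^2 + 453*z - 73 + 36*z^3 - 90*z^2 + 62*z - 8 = 36*z^3 - 390*z^2 + 612*z - 162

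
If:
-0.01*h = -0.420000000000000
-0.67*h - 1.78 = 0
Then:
No Solution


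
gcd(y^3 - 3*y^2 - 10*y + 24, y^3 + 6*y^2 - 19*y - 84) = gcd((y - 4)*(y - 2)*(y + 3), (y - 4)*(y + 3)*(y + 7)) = y^2 - y - 12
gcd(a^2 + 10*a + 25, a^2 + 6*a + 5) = a + 5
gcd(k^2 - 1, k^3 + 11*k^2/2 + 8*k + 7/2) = k + 1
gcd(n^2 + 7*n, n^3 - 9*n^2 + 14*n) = n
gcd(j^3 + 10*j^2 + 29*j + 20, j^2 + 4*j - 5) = j + 5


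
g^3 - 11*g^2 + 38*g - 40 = (g - 5)*(g - 4)*(g - 2)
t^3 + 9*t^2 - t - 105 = (t - 3)*(t + 5)*(t + 7)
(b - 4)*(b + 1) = b^2 - 3*b - 4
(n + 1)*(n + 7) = n^2 + 8*n + 7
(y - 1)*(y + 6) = y^2 + 5*y - 6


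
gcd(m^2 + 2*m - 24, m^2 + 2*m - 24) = m^2 + 2*m - 24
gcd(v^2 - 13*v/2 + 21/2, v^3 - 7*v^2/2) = v - 7/2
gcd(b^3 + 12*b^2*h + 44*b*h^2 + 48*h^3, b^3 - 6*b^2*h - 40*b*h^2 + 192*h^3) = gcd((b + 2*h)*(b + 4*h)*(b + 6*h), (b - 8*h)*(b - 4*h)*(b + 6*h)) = b + 6*h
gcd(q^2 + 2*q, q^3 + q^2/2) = q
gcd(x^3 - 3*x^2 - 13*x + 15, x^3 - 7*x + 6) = x^2 + 2*x - 3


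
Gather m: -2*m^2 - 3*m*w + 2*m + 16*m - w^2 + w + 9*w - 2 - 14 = -2*m^2 + m*(18 - 3*w) - w^2 + 10*w - 16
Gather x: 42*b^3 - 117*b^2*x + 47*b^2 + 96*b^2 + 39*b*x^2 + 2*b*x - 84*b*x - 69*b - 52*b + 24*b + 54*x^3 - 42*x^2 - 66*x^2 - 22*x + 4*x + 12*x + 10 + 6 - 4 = 42*b^3 + 143*b^2 - 97*b + 54*x^3 + x^2*(39*b - 108) + x*(-117*b^2 - 82*b - 6) + 12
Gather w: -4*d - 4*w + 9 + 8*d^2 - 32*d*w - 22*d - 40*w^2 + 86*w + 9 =8*d^2 - 26*d - 40*w^2 + w*(82 - 32*d) + 18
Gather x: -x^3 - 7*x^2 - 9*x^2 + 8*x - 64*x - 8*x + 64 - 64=-x^3 - 16*x^2 - 64*x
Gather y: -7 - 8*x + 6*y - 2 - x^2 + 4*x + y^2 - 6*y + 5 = -x^2 - 4*x + y^2 - 4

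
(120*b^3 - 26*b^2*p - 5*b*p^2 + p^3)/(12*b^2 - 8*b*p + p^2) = (-20*b^2 + b*p + p^2)/(-2*b + p)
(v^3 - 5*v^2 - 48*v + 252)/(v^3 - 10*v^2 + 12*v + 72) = (v + 7)/(v + 2)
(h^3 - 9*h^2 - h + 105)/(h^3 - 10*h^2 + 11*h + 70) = (h + 3)/(h + 2)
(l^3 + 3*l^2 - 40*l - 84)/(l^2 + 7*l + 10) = (l^2 + l - 42)/(l + 5)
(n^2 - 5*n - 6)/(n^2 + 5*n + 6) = (n^2 - 5*n - 6)/(n^2 + 5*n + 6)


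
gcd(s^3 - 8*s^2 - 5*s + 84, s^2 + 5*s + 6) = s + 3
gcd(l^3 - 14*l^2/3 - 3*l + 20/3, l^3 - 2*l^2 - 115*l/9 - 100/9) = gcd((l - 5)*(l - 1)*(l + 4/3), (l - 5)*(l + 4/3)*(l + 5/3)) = l^2 - 11*l/3 - 20/3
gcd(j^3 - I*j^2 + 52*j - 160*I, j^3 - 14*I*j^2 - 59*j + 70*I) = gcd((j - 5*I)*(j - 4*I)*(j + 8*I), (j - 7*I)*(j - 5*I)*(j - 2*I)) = j - 5*I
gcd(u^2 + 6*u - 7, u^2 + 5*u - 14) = u + 7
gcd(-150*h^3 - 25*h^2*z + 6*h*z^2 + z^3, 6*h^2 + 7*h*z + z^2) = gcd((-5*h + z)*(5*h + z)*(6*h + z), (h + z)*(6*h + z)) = 6*h + z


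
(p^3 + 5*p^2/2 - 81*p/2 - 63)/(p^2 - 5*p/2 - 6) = (p^2 + p - 42)/(p - 4)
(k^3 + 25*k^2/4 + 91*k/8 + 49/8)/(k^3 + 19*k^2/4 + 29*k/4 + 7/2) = (k + 7/2)/(k + 2)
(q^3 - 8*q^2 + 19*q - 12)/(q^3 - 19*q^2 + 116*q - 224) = (q^2 - 4*q + 3)/(q^2 - 15*q + 56)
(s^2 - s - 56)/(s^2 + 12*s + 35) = (s - 8)/(s + 5)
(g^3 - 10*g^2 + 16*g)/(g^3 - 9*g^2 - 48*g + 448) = g*(g - 2)/(g^2 - g - 56)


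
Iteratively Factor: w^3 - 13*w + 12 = (w - 3)*(w^2 + 3*w - 4) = (w - 3)*(w + 4)*(w - 1)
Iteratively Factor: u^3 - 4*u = (u)*(u^2 - 4) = u*(u - 2)*(u + 2)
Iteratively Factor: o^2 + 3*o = (o + 3)*(o)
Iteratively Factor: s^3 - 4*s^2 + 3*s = (s - 3)*(s^2 - s) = s*(s - 3)*(s - 1)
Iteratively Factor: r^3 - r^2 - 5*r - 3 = (r - 3)*(r^2 + 2*r + 1) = (r - 3)*(r + 1)*(r + 1)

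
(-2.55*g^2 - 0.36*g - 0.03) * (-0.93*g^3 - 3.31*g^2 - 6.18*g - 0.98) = 2.3715*g^5 + 8.7753*g^4 + 16.9785*g^3 + 4.8231*g^2 + 0.5382*g + 0.0294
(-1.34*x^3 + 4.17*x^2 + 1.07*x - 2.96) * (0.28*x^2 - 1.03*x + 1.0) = -0.3752*x^5 + 2.5478*x^4 - 5.3355*x^3 + 2.2391*x^2 + 4.1188*x - 2.96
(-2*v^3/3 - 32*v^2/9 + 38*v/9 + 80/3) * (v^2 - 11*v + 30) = -2*v^5/3 + 34*v^4/9 + 70*v^3/3 - 1138*v^2/9 - 500*v/3 + 800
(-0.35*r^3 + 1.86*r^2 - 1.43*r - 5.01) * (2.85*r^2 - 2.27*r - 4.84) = -0.9975*r^5 + 6.0955*r^4 - 6.6037*r^3 - 20.0348*r^2 + 18.2939*r + 24.2484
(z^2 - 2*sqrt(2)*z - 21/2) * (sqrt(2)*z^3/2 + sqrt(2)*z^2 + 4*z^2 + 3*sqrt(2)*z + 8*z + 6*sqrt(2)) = sqrt(2)*z^5/2 + sqrt(2)*z^4 + 2*z^4 - 41*sqrt(2)*z^3/4 + 4*z^3 - 54*z^2 - 41*sqrt(2)*z^2/2 - 108*z - 63*sqrt(2)*z/2 - 63*sqrt(2)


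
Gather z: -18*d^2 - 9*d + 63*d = -18*d^2 + 54*d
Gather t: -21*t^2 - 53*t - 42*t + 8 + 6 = -21*t^2 - 95*t + 14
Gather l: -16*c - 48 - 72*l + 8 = -16*c - 72*l - 40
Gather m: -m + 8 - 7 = 1 - m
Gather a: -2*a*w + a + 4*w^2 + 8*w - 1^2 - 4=a*(1 - 2*w) + 4*w^2 + 8*w - 5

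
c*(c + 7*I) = c^2 + 7*I*c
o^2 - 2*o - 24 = (o - 6)*(o + 4)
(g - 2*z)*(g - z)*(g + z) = g^3 - 2*g^2*z - g*z^2 + 2*z^3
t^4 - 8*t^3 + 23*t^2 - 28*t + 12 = (t - 3)*(t - 2)^2*(t - 1)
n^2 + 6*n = n*(n + 6)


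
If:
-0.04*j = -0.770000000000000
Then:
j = 19.25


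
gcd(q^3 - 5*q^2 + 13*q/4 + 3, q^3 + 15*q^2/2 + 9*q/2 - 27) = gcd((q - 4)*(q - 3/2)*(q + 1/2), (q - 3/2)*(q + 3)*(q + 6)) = q - 3/2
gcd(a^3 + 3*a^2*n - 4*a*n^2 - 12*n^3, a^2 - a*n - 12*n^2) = a + 3*n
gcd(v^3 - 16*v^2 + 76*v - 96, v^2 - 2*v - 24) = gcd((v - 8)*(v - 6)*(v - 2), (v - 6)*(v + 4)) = v - 6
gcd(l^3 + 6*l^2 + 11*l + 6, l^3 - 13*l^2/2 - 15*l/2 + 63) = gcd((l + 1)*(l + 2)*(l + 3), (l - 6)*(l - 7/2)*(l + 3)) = l + 3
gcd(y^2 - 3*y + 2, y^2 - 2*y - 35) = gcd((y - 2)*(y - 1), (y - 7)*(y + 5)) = 1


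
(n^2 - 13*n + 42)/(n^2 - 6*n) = (n - 7)/n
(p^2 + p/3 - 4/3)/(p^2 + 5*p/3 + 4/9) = 3*(p - 1)/(3*p + 1)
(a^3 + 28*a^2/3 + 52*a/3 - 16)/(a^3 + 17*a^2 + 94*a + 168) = (a - 2/3)/(a + 7)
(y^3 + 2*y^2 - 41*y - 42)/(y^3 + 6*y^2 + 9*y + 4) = (y^2 + y - 42)/(y^2 + 5*y + 4)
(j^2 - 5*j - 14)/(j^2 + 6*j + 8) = (j - 7)/(j + 4)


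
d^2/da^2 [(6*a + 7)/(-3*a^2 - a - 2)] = 2*(27*(2*a + 1)*(3*a^2 + a + 2) - (6*a + 1)^2*(6*a + 7))/(3*a^2 + a + 2)^3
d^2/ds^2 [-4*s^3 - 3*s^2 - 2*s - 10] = -24*s - 6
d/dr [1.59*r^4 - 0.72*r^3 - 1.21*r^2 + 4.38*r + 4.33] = 6.36*r^3 - 2.16*r^2 - 2.42*r + 4.38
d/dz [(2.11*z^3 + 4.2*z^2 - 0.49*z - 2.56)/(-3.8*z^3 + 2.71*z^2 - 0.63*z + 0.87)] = (-3.5527136788005e-15*z^5 + 21.6781*z^4 - 6.3826*z^3 - 24.995*z^2 + 21.1832*z - 2.0391)/(14.44*z^6 - 20.596*z^5 + 12.1321*z^4 - 10.0266*z^3 + 5.1123*z^2 - 1.0962*z + 0.7569)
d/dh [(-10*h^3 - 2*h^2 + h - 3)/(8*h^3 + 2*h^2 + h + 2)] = (-4*h^4 - 36*h^3 + 8*h^2 + 4*h + 5)/(64*h^6 + 32*h^5 + 20*h^4 + 36*h^3 + 9*h^2 + 4*h + 4)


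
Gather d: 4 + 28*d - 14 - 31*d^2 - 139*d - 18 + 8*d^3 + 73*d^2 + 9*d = 8*d^3 + 42*d^2 - 102*d - 28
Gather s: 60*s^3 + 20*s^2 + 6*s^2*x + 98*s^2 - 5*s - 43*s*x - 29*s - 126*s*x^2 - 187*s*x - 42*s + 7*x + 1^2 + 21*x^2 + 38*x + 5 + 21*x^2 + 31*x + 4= 60*s^3 + s^2*(6*x + 118) + s*(-126*x^2 - 230*x - 76) + 42*x^2 + 76*x + 10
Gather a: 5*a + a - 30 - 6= 6*a - 36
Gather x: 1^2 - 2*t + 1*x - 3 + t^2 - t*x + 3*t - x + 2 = t^2 - t*x + t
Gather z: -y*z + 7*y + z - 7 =7*y + z*(1 - y) - 7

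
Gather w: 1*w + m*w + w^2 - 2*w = w^2 + w*(m - 1)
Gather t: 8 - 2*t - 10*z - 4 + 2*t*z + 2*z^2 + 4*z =t*(2*z - 2) + 2*z^2 - 6*z + 4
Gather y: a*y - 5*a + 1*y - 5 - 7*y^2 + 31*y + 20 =-5*a - 7*y^2 + y*(a + 32) + 15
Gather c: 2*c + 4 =2*c + 4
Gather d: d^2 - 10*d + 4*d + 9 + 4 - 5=d^2 - 6*d + 8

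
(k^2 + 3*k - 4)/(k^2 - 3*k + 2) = (k + 4)/(k - 2)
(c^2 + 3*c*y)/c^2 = (c + 3*y)/c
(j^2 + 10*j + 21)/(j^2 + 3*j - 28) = (j + 3)/(j - 4)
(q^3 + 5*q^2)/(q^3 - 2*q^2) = (q + 5)/(q - 2)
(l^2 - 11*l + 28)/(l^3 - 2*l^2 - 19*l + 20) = (l^2 - 11*l + 28)/(l^3 - 2*l^2 - 19*l + 20)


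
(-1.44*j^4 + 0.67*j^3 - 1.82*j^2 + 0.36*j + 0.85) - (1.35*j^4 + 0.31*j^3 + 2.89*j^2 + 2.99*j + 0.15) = -2.79*j^4 + 0.36*j^3 - 4.71*j^2 - 2.63*j + 0.7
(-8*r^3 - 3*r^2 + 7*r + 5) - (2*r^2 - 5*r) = -8*r^3 - 5*r^2 + 12*r + 5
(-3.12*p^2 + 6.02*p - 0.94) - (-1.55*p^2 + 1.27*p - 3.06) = -1.57*p^2 + 4.75*p + 2.12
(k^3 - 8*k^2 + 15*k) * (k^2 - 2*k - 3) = k^5 - 10*k^4 + 28*k^3 - 6*k^2 - 45*k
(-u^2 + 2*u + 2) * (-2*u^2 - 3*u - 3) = 2*u^4 - u^3 - 7*u^2 - 12*u - 6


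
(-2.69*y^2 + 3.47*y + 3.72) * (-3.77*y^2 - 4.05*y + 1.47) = 10.1413*y^4 - 2.1874*y^3 - 32.0322*y^2 - 9.9651*y + 5.4684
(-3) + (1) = -2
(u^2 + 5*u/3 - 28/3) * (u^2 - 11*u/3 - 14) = u^4 - 2*u^3 - 265*u^2/9 + 98*u/9 + 392/3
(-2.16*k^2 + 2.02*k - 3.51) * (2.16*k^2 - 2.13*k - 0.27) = -4.6656*k^4 + 8.964*k^3 - 11.301*k^2 + 6.9309*k + 0.9477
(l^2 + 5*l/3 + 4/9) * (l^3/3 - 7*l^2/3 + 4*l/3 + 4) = l^5/3 - 16*l^4/9 - 65*l^3/27 + 140*l^2/27 + 196*l/27 + 16/9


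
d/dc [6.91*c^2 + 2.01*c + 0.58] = 13.82*c + 2.01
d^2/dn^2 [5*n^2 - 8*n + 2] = 10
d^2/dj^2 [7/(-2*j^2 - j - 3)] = 14*(4*j^2 + 2*j - (4*j + 1)^2 + 6)/(2*j^2 + j + 3)^3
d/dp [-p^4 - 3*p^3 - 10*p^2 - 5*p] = -4*p^3 - 9*p^2 - 20*p - 5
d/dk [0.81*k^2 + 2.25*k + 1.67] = 1.62*k + 2.25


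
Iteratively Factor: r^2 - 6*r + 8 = (r - 2)*(r - 4)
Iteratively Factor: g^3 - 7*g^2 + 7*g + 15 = (g - 5)*(g^2 - 2*g - 3) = (g - 5)*(g - 3)*(g + 1)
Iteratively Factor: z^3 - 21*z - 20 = (z + 4)*(z^2 - 4*z - 5) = (z + 1)*(z + 4)*(z - 5)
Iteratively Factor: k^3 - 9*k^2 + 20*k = (k - 4)*(k^2 - 5*k) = (k - 5)*(k - 4)*(k)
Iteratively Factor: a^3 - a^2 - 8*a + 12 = (a - 2)*(a^2 + a - 6) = (a - 2)^2*(a + 3)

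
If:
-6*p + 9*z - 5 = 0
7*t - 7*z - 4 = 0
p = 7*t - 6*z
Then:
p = 41/3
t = 215/21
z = 29/3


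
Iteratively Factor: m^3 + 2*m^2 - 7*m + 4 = (m - 1)*(m^2 + 3*m - 4) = (m - 1)^2*(m + 4)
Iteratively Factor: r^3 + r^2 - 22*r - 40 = (r + 2)*(r^2 - r - 20) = (r + 2)*(r + 4)*(r - 5)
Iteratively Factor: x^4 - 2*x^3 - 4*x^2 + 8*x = (x - 2)*(x^3 - 4*x) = (x - 2)*(x + 2)*(x^2 - 2*x) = (x - 2)^2*(x + 2)*(x)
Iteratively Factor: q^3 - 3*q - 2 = (q - 2)*(q^2 + 2*q + 1) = (q - 2)*(q + 1)*(q + 1)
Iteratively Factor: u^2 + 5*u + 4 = (u + 1)*(u + 4)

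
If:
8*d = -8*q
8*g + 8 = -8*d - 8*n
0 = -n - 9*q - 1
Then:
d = -q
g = 10*q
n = -9*q - 1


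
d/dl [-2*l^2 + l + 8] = 1 - 4*l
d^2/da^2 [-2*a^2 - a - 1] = -4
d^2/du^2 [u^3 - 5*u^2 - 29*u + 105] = 6*u - 10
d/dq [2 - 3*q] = -3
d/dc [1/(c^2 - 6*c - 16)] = 2*(3 - c)/(-c^2 + 6*c + 16)^2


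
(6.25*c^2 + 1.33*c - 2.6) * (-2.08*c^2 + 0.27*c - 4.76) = -13.0*c^4 - 1.0789*c^3 - 23.9829*c^2 - 7.0328*c + 12.376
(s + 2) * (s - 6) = s^2 - 4*s - 12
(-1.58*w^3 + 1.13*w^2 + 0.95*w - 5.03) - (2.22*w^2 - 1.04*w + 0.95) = -1.58*w^3 - 1.09*w^2 + 1.99*w - 5.98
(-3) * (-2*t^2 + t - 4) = 6*t^2 - 3*t + 12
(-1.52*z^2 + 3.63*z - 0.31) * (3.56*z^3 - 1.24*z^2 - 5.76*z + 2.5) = -5.4112*z^5 + 14.8076*z^4 + 3.1504*z^3 - 24.3244*z^2 + 10.8606*z - 0.775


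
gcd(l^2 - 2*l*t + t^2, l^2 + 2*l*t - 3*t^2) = -l + t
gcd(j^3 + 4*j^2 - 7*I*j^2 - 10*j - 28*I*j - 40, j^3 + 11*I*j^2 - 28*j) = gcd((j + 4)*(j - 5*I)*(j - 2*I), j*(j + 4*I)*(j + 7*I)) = 1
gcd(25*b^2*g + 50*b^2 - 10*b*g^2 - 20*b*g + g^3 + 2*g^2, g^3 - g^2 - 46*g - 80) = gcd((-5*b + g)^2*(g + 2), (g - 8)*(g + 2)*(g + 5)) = g + 2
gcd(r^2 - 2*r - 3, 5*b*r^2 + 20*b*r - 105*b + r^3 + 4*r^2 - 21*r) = r - 3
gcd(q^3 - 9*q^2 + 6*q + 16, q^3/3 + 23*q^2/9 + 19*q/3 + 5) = 1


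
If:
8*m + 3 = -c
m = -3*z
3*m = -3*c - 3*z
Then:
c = 3/11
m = -9/22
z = 3/22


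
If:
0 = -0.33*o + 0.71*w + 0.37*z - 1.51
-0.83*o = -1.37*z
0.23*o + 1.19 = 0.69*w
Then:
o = 2.18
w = 2.45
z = 1.32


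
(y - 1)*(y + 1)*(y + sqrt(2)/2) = y^3 + sqrt(2)*y^2/2 - y - sqrt(2)/2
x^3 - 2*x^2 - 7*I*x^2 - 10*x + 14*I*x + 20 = (x - 2)*(x - 5*I)*(x - 2*I)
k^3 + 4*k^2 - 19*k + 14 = (k - 2)*(k - 1)*(k + 7)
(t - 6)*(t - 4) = t^2 - 10*t + 24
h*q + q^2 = q*(h + q)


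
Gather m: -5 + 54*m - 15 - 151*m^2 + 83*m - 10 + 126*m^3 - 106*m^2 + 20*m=126*m^3 - 257*m^2 + 157*m - 30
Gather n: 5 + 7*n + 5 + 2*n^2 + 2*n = 2*n^2 + 9*n + 10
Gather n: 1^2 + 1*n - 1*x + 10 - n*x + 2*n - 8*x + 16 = n*(3 - x) - 9*x + 27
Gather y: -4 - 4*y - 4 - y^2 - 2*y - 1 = -y^2 - 6*y - 9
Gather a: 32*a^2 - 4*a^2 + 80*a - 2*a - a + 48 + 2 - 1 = 28*a^2 + 77*a + 49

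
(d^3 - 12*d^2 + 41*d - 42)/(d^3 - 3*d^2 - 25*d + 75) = (d^2 - 9*d + 14)/(d^2 - 25)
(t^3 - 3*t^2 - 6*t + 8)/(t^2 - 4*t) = t + 1 - 2/t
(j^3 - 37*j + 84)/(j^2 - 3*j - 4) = (j^2 + 4*j - 21)/(j + 1)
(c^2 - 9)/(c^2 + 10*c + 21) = (c - 3)/(c + 7)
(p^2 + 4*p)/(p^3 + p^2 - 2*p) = (p + 4)/(p^2 + p - 2)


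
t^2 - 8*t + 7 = (t - 7)*(t - 1)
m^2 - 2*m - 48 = (m - 8)*(m + 6)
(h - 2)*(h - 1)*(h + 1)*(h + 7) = h^4 + 5*h^3 - 15*h^2 - 5*h + 14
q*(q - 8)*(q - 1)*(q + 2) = q^4 - 7*q^3 - 10*q^2 + 16*q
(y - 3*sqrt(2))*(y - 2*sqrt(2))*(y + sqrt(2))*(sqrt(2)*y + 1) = sqrt(2)*y^4 - 7*y^3 - 2*sqrt(2)*y^2 + 26*y + 12*sqrt(2)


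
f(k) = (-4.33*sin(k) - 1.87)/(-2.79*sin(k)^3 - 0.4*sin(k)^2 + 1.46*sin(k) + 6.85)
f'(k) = (-4.33*sin(k) - 1.87)*(8.37*sin(k)^2*cos(k) + 0.8*sin(k)*cos(k) - 1.46*cos(k))/(-2.79*sin(k)^3 - 0.4*sin(k)^2 + 1.46*sin(k) + 6.85)^2 - 4.33*cos(k)/(-2.79*sin(k)^3 - 0.4*sin(k)^2 + 1.46*sin(k) + 6.85)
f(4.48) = 0.31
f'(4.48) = 0.08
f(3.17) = -0.26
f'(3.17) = 0.58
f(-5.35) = -0.85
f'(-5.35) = -0.77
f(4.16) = 0.26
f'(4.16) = 0.25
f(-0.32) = -0.08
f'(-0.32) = -0.63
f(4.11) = 0.24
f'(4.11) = 0.28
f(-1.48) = 0.31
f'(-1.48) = -0.03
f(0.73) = -0.70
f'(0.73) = -0.69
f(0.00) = -0.27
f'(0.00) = -0.57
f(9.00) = -0.51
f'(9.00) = 0.57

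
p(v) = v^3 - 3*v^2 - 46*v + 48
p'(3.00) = -37.00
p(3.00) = -90.00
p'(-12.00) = 458.00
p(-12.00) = -1560.00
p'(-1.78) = -25.81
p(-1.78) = 114.74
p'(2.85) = -38.73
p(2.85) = -84.32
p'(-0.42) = -42.95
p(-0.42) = 66.72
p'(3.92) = -23.42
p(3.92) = -118.18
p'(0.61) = -48.54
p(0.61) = 19.05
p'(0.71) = -48.75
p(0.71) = 14.19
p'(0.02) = -46.12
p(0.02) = 47.08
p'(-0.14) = -45.10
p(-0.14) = 54.38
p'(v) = 3*v^2 - 6*v - 46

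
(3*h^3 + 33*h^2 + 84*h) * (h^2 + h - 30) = 3*h^5 + 36*h^4 + 27*h^3 - 906*h^2 - 2520*h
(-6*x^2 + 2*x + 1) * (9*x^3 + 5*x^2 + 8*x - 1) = -54*x^5 - 12*x^4 - 29*x^3 + 27*x^2 + 6*x - 1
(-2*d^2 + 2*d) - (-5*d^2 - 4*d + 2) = 3*d^2 + 6*d - 2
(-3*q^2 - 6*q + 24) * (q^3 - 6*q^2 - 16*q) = -3*q^5 + 12*q^4 + 108*q^3 - 48*q^2 - 384*q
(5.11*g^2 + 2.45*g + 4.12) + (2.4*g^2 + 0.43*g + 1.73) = 7.51*g^2 + 2.88*g + 5.85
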